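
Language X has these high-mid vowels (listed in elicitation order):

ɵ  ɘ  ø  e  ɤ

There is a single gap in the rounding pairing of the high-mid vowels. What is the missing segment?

/o/

front: unrounded /e/, rounded /ø/.
central: unrounded /ɘ/, rounded /ɵ/.
back: unrounded /ɤ/, rounded —.
The back row has no rounded member, so the gap is the back rounded vowel /o/.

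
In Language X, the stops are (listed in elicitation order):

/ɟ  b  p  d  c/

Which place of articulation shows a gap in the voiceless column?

place of articulation  voiceless  voiced  
bilabial          p         b       
alveolar          —         d       
palatal           c         ɟ       
Every place of articulation has a voiceless member except alveolar, where /t/ would be expected.

alveolar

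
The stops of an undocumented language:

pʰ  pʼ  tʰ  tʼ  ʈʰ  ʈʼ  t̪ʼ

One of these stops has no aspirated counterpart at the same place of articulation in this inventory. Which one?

Bilabial: /pʰ/ ~ /pʼ/
Alveolar: /tʰ/ ~ /tʼ/
Retroflex: /ʈʰ/ ~ /ʈʼ/
Dental: only /t̪ʼ/ (ejective); no aspirated partner.
So /t̪ʼ/ is the unpaired segment.

/t̪ʼ/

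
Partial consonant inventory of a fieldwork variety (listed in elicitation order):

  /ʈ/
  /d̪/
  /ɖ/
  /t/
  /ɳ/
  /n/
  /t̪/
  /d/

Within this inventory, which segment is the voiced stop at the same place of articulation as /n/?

/d/

/n/ is an alveolar nasal.
The voiced stop at the same place is a voiced alveolar stop — in this inventory, /d/.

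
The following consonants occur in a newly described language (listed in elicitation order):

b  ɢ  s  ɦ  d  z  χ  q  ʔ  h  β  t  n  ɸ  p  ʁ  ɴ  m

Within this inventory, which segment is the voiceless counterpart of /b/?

/b/ is a voiced bilabial stop.
The voiceless counterpart is a voiceless bilabial stop — in this inventory, /p/.

/p/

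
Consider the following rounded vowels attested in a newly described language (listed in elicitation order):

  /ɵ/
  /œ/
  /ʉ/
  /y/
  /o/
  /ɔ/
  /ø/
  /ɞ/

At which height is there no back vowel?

Front: /y/ (high), /ø/ (high-mid), /œ/ (low-mid).
Central: /ʉ/ (high), /ɵ/ (high-mid), /ɞ/ (low-mid).
Back: /o/ (high-mid), /ɔ/ (low-mid).
Every height has a back member except high, where /u/ would be expected.

high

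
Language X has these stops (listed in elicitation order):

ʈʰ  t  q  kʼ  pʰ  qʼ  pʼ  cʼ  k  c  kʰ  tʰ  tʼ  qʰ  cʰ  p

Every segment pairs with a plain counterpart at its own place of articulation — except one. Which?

Bilabial: /p/ ~ /pʰ/ ~ /pʼ/
Alveolar: /t/ ~ /tʰ/ ~ /tʼ/
Palatal: /c/ ~ /cʰ/ ~ /cʼ/
Velar: /k/ ~ /kʰ/ ~ /kʼ/
Uvular: /q/ ~ /qʰ/ ~ /qʼ/
Retroflex: only /ʈʰ/ (aspirated); no plain partner.
So /ʈʰ/ is the unpaired segment.

/ʈʰ/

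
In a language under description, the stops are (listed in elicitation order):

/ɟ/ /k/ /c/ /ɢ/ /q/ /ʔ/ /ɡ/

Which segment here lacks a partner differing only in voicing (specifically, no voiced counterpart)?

Palatal: /c/ ~ /ɟ/
Velar: /k/ ~ /ɡ/
Uvular: /q/ ~ /ɢ/
Glottal: only /ʔ/ (voiceless); no voiced partner.
So /ʔ/ is the unpaired segment.

/ʔ/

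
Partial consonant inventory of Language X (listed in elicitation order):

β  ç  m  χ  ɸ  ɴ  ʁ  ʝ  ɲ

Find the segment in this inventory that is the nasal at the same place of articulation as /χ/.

/ɴ/

/χ/ is a voiceless uvular fricative.
The nasal at the same place is an uvular nasal — in this inventory, /ɴ/.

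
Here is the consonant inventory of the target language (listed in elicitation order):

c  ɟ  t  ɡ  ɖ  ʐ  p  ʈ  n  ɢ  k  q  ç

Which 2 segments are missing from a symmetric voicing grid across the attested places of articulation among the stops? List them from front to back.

Voiceless: /p/ (bilabial), /t/ (alveolar), /ʈ/ (retroflex), /c/ (palatal), /k/ (velar), /q/ (uvular).
Voiced: /ɖ/ (retroflex), /ɟ/ (palatal), /ɡ/ (velar), /ɢ/ (uvular).
Gaps, from front to back: bilabial lacks voiced (/b/); alveolar lacks voiced (/d/).

/b/, /d/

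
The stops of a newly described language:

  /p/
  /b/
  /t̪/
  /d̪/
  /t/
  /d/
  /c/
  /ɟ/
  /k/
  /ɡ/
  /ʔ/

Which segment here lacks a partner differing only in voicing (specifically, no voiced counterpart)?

Bilabial: /p/ ~ /b/
Dental: /t̪/ ~ /d̪/
Alveolar: /t/ ~ /d/
Palatal: /c/ ~ /ɟ/
Velar: /k/ ~ /ɡ/
Glottal: only /ʔ/ (voiceless); no voiced partner.
So /ʔ/ is the unpaired segment.

/ʔ/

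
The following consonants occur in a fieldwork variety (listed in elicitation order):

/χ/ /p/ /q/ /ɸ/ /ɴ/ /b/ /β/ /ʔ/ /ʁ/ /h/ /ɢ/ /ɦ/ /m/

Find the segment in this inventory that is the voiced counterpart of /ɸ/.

/β/

/ɸ/ is a voiceless bilabial fricative.
The voiced counterpart is a voiced bilabial fricative — in this inventory, /β/.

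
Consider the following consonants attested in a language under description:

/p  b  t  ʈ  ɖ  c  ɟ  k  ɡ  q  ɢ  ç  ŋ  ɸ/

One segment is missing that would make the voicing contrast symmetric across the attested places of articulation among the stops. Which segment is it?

/d/

bilabial: voiceless /p/, voiced /b/.
alveolar: voiceless /t/, voiced —.
retroflex: voiceless /ʈ/, voiced /ɖ/.
palatal: voiceless /c/, voiced /ɟ/.
velar: voiceless /k/, voiced /ɡ/.
uvular: voiceless /q/, voiced /ɢ/.
The alveolar row has no voiced member, so the gap is the voiced alveolar stop /d/.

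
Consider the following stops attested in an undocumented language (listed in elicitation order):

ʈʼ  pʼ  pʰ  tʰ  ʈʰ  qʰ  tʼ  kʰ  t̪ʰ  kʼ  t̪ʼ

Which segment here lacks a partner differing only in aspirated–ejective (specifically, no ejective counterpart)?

/qʰ/

Bilabial: /pʰ/ ~ /pʼ/
Dental: /t̪ʰ/ ~ /t̪ʼ/
Alveolar: /tʰ/ ~ /tʼ/
Retroflex: /ʈʰ/ ~ /ʈʼ/
Velar: /kʰ/ ~ /kʼ/
Uvular: only /qʰ/ (aspirated); no ejective partner.
So /qʰ/ is the unpaired segment.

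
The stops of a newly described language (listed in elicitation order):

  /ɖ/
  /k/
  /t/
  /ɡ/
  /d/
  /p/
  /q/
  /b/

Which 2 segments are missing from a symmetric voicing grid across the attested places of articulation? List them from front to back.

bilabial: voiceless /p/, voiced /b/.
alveolar: voiceless /t/, voiced /d/.
retroflex: voiceless —, voiced /ɖ/.
velar: voiceless /k/, voiced /ɡ/.
uvular: voiceless /q/, voiced —.
Gaps, from front to back: retroflex lacks voiceless (/ʈ/); uvular lacks voiced (/ɢ/).

/ʈ/, /ɢ/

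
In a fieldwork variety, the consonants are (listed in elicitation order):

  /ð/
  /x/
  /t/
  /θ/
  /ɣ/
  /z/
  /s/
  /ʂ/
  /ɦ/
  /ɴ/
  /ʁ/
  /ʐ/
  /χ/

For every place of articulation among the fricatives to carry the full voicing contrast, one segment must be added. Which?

dental: voiceless /θ/, voiced /ð/.
alveolar: voiceless /s/, voiced /z/.
retroflex: voiceless /ʂ/, voiced /ʐ/.
velar: voiceless /x/, voiced /ɣ/.
uvular: voiceless /χ/, voiced /ʁ/.
glottal: voiceless —, voiced /ɦ/.
The glottal row has no voiceless member, so the gap is the voiceless glottal fricative /h/.

/h/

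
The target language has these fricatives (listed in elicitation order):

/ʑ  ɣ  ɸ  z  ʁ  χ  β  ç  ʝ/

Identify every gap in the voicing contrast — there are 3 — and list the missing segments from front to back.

bilabial: voiceless /ɸ/, voiced /β/.
alveolar: voiceless —, voiced /z/.
alveolo-palatal: voiceless —, voiced /ʑ/.
palatal: voiceless /ç/, voiced /ʝ/.
velar: voiceless —, voiced /ɣ/.
uvular: voiceless /χ/, voiced /ʁ/.
Gaps, from front to back: alveolar lacks voiceless (/s/); alveolo-palatal lacks voiceless (/ɕ/); velar lacks voiceless (/x/).

/s/, /ɕ/, /x/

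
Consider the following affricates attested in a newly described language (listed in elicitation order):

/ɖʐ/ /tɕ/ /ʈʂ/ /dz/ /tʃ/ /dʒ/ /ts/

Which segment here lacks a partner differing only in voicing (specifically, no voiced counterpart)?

Alveolar: /ts/ ~ /dz/
Postalveolar: /tʃ/ ~ /dʒ/
Retroflex: /ʈʂ/ ~ /ɖʐ/
Alveolo-palatal: only /tɕ/ (voiceless); no voiced partner.
So /tɕ/ is the unpaired segment.

/tɕ/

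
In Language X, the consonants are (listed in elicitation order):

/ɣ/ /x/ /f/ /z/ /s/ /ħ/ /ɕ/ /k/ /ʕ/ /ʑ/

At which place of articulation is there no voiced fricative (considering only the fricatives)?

labiodental

Voiceless: /f/ (labiodental), /s/ (alveolar), /ɕ/ (alveolo-palatal), /x/ (velar), /ħ/ (pharyngeal).
Voiced: /z/ (alveolar), /ʑ/ (alveolo-palatal), /ɣ/ (velar), /ʕ/ (pharyngeal).
Every place of articulation has a voiced member except labiodental, where /v/ would be expected.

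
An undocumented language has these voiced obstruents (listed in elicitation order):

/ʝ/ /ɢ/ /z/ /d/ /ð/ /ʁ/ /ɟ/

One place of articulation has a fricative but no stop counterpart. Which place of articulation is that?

place of articulation  stop      fricative
dental            —         ð       
alveolar          d         z       
palatal           ɟ         ʝ       
uvular            ɢ         ʁ       
Every place of articulation has a stop member except dental, where /d̪/ would be expected.

dental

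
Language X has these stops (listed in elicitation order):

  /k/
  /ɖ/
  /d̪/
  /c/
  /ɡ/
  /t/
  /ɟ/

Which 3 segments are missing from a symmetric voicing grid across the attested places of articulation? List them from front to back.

Voiceless: /t/ (alveolar), /c/ (palatal), /k/ (velar).
Voiced: /d̪/ (dental), /ɖ/ (retroflex), /ɟ/ (palatal), /ɡ/ (velar).
Gaps, from front to back: dental lacks voiceless (/t̪/); alveolar lacks voiced (/d/); retroflex lacks voiceless (/ʈ/).

/t̪/, /d/, /ʈ/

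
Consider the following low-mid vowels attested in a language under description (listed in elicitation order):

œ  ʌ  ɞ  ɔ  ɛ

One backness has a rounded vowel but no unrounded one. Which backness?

central

front: unrounded /ɛ/, rounded /œ/.
central: unrounded —, rounded /ɞ/.
back: unrounded /ʌ/, rounded /ɔ/.
Every backness has an unrounded member except central, where /ɜ/ would be expected.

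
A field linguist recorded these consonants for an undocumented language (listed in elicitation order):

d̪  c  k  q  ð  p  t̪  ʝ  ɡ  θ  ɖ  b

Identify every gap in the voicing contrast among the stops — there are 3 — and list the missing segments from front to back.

/ʈ/, /ɟ/, /ɢ/

Voiceless: /p/ (bilabial), /t̪/ (dental), /c/ (palatal), /k/ (velar), /q/ (uvular).
Voiced: /b/ (bilabial), /d̪/ (dental), /ɖ/ (retroflex), /ɡ/ (velar).
Gaps, from front to back: retroflex lacks voiceless (/ʈ/); palatal lacks voiced (/ɟ/); uvular lacks voiced (/ɢ/).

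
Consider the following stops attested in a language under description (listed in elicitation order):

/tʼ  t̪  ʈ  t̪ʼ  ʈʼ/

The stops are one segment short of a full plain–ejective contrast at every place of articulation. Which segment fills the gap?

Plain: /t̪/ (dental), /ʈ/ (retroflex).
Ejective: /t̪ʼ/ (dental), /tʼ/ (alveolar), /ʈʼ/ (retroflex).
The alveolar row has no plain member, so the gap is the plain alveolar stop /t/.

/t/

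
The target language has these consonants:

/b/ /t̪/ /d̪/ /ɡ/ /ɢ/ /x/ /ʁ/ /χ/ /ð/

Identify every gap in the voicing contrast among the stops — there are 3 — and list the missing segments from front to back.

/p/, /k/, /q/

Voiceless: /t̪/ (dental).
Voiced: /b/ (bilabial), /d̪/ (dental), /ɡ/ (velar), /ɢ/ (uvular).
Gaps, from front to back: bilabial lacks voiceless (/p/); velar lacks voiceless (/k/); uvular lacks voiceless (/q/).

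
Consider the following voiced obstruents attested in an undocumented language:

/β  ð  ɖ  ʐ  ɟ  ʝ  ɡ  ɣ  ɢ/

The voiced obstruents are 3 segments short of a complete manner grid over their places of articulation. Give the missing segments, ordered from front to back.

/b/, /d̪/, /ʁ/

bilabial: stop —, fricative /β/.
dental: stop —, fricative /ð/.
retroflex: stop /ɖ/, fricative /ʐ/.
palatal: stop /ɟ/, fricative /ʝ/.
velar: stop /ɡ/, fricative /ɣ/.
uvular: stop /ɢ/, fricative —.
Gaps, from front to back: bilabial lacks stop (/b/); dental lacks stop (/d̪/); uvular lacks fricative (/ʁ/).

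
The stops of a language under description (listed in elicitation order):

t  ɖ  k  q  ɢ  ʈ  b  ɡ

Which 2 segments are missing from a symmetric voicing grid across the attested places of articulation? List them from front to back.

Voiceless: /t/ (alveolar), /ʈ/ (retroflex), /k/ (velar), /q/ (uvular).
Voiced: /b/ (bilabial), /ɖ/ (retroflex), /ɡ/ (velar), /ɢ/ (uvular).
Gaps, from front to back: bilabial lacks voiceless (/p/); alveolar lacks voiced (/d/).

/p/, /d/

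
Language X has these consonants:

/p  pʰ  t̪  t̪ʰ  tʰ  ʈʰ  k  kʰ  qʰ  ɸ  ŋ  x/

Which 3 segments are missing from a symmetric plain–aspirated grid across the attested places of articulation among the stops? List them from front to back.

place of articulation  plain     aspirated
bilabial          p         pʰ      
dental            t̪        t̪ʰ     
alveolar          —         tʰ      
retroflex         —         ʈʰ      
velar             k         kʰ      
uvular            —         qʰ      
Gaps, from front to back: alveolar lacks plain (/t/); retroflex lacks plain (/ʈ/); uvular lacks plain (/q/).

/t/, /ʈ/, /q/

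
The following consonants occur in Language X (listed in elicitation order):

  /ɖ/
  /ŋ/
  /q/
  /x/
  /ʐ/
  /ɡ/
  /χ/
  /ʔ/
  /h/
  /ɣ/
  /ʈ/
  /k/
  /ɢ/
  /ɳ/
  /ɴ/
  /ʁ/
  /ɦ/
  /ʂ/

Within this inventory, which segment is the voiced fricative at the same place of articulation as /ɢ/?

/ɢ/ is a voiced uvular stop.
The voiced fricative at the same place is a voiced uvular fricative — in this inventory, /ʁ/.

/ʁ/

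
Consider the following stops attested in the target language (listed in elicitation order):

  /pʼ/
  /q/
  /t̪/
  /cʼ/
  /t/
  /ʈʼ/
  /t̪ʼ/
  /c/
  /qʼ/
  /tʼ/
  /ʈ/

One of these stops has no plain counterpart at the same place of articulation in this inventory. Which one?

/pʼ/

Dental: /t̪/ ~ /t̪ʼ/
Alveolar: /t/ ~ /tʼ/
Retroflex: /ʈ/ ~ /ʈʼ/
Palatal: /c/ ~ /cʼ/
Uvular: /q/ ~ /qʼ/
Bilabial: only /pʼ/ (ejective); no plain partner.
So /pʼ/ is the unpaired segment.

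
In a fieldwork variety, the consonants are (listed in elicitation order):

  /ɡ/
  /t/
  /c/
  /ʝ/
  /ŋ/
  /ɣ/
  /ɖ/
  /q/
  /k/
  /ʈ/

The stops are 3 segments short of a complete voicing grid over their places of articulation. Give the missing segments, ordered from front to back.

place of articulation  voiceless  voiced  
alveolar          t         —       
retroflex         ʈ         ɖ       
palatal           c         —       
velar             k         ɡ       
uvular            q         —       
Gaps, from front to back: alveolar lacks voiced (/d/); palatal lacks voiced (/ɟ/); uvular lacks voiced (/ɢ/).

/d/, /ɟ/, /ɢ/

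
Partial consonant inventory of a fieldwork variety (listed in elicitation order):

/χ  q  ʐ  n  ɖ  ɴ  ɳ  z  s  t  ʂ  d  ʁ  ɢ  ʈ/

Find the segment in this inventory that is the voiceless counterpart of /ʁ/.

/ʁ/ is a voiced uvular fricative.
The voiceless counterpart is a voiceless uvular fricative — in this inventory, /χ/.

/χ/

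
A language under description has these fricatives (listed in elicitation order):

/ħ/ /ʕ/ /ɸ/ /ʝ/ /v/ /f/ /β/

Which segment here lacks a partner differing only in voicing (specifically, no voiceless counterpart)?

/ʝ/

Bilabial: /ɸ/ ~ /β/
Labiodental: /f/ ~ /v/
Pharyngeal: /ħ/ ~ /ʕ/
Palatal: only /ʝ/ (voiced); no voiceless partner.
So /ʝ/ is the unpaired segment.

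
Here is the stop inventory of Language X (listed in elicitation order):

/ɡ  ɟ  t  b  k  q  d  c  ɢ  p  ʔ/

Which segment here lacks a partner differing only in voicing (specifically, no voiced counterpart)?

/ʔ/

Bilabial: /p/ ~ /b/
Alveolar: /t/ ~ /d/
Palatal: /c/ ~ /ɟ/
Velar: /k/ ~ /ɡ/
Uvular: /q/ ~ /ɢ/
Glottal: only /ʔ/ (voiceless); no voiced partner.
So /ʔ/ is the unpaired segment.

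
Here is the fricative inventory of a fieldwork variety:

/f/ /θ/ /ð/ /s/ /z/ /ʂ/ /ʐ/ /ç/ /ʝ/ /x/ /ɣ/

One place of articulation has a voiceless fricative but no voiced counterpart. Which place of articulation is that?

place of articulation  voiceless  voiced  
labiodental       f         —       
dental            θ         ð       
alveolar          s         z       
retroflex         ʂ         ʐ       
palatal           ç         ʝ       
velar             x         ɣ       
Every place of articulation has a voiced member except labiodental, where /v/ would be expected.

labiodental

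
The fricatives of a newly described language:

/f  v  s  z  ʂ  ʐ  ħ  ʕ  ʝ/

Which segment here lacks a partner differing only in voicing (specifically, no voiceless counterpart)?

/ʝ/

Labiodental: /f/ ~ /v/
Alveolar: /s/ ~ /z/
Retroflex: /ʂ/ ~ /ʐ/
Pharyngeal: /ħ/ ~ /ʕ/
Palatal: only /ʝ/ (voiced); no voiceless partner.
So /ʝ/ is the unpaired segment.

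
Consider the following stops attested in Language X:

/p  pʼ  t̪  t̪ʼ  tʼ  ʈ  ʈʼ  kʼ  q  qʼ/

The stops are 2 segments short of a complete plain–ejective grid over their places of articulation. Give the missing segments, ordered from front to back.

place of articulation  plain     ejective
bilabial          p         pʼ      
dental            t̪        t̪ʼ     
alveolar          —         tʼ      
retroflex         ʈ         ʈʼ      
velar             —         kʼ      
uvular            q         qʼ      
Gaps, from front to back: alveolar lacks plain (/t/); velar lacks plain (/k/).

/t/, /k/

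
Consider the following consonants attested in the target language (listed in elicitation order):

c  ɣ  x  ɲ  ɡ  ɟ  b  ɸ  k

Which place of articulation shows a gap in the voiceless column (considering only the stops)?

bilabial

bilabial: voiceless —, voiced /b/.
palatal: voiceless /c/, voiced /ɟ/.
velar: voiceless /k/, voiced /ɡ/.
Every place of articulation has a voiceless member except bilabial, where /p/ would be expected.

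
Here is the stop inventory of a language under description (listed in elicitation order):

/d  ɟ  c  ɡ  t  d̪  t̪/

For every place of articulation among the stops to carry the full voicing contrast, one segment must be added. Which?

Voiceless: /t̪/ (dental), /t/ (alveolar), /c/ (palatal).
Voiced: /d̪/ (dental), /d/ (alveolar), /ɟ/ (palatal), /ɡ/ (velar).
The velar row has no voiceless member, so the gap is the voiceless velar stop /k/.

/k/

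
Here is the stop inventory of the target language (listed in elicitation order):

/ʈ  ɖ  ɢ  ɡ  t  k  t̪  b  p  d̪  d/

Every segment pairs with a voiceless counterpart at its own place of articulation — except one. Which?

/ɢ/

Bilabial: /p/ ~ /b/
Dental: /t̪/ ~ /d̪/
Alveolar: /t/ ~ /d/
Retroflex: /ʈ/ ~ /ɖ/
Velar: /k/ ~ /ɡ/
Uvular: only /ɢ/ (voiced); no voiceless partner.
So /ɢ/ is the unpaired segment.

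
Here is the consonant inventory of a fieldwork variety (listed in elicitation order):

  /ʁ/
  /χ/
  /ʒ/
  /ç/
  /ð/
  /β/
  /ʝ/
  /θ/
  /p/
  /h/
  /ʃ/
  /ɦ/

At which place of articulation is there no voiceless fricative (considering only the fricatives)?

bilabial: voiceless —, voiced /β/.
dental: voiceless /θ/, voiced /ð/.
postalveolar: voiceless /ʃ/, voiced /ʒ/.
palatal: voiceless /ç/, voiced /ʝ/.
uvular: voiceless /χ/, voiced /ʁ/.
glottal: voiceless /h/, voiced /ɦ/.
Every place of articulation has a voiceless member except bilabial, where /ɸ/ would be expected.

bilabial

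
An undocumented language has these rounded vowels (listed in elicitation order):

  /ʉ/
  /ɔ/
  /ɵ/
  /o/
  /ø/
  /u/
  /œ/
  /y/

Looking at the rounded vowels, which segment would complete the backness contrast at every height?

/ɞ/

high: front /y/, central /ʉ/, back /u/.
high-mid: front /ø/, central /ɵ/, back /o/.
low-mid: front /œ/, central —, back /ɔ/.
The low-mid row has no central member, so the gap is the low-mid central rounded vowel /ɞ/.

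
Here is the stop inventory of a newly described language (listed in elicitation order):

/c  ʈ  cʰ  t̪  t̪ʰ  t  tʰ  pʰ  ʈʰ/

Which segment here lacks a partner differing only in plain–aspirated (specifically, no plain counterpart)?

/pʰ/

Dental: /t̪/ ~ /t̪ʰ/
Alveolar: /t/ ~ /tʰ/
Retroflex: /ʈ/ ~ /ʈʰ/
Palatal: /c/ ~ /cʰ/
Bilabial: only /pʰ/ (aspirated); no plain partner.
So /pʰ/ is the unpaired segment.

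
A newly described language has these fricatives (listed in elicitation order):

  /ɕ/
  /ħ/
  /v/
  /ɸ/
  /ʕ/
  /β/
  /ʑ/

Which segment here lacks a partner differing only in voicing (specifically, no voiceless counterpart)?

Bilabial: /ɸ/ ~ /β/
Alveolo-palatal: /ɕ/ ~ /ʑ/
Pharyngeal: /ħ/ ~ /ʕ/
Labiodental: only /v/ (voiced); no voiceless partner.
So /v/ is the unpaired segment.

/v/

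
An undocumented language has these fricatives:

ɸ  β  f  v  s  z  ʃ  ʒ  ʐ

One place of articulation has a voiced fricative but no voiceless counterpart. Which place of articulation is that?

bilabial: voiceless /ɸ/, voiced /β/.
labiodental: voiceless /f/, voiced /v/.
alveolar: voiceless /s/, voiced /z/.
postalveolar: voiceless /ʃ/, voiced /ʒ/.
retroflex: voiceless —, voiced /ʐ/.
Every place of articulation has a voiceless member except retroflex, where /ʂ/ would be expected.

retroflex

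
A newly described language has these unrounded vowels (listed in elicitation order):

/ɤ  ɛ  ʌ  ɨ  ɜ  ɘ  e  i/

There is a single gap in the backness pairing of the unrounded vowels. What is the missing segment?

/ɯ/

height            front     central   back    
high              i         ɨ         —       
high-mid          e         ɘ         ɤ       
low-mid           ɛ         ɜ         ʌ       
The high row has no back member, so the gap is the high back unrounded vowel /ɯ/.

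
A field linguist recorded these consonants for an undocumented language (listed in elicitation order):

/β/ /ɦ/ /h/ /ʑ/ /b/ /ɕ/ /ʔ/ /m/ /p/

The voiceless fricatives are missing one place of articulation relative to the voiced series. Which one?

bilabial

bilabial: voiceless —, voiced /β/.
alveolo-palatal: voiceless /ɕ/, voiced /ʑ/.
glottal: voiceless /h/, voiced /ɦ/.
Every place of articulation has a voiceless member except bilabial, where /ɸ/ would be expected.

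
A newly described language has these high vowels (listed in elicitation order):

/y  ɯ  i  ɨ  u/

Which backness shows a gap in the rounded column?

front: unrounded /i/, rounded /y/.
central: unrounded /ɨ/, rounded —.
back: unrounded /ɯ/, rounded /u/.
Every backness has a rounded member except central, where /ʉ/ would be expected.

central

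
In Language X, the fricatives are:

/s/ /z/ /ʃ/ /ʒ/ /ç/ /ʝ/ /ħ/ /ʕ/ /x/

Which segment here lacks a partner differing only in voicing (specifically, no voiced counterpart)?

Alveolar: /s/ ~ /z/
Postalveolar: /ʃ/ ~ /ʒ/
Palatal: /ç/ ~ /ʝ/
Pharyngeal: /ħ/ ~ /ʕ/
Velar: only /x/ (voiceless); no voiced partner.
So /x/ is the unpaired segment.

/x/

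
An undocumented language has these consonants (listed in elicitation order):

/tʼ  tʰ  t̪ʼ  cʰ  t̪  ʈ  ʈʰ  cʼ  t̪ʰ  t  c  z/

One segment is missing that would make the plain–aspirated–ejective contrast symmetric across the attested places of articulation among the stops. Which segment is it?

Plain: /t̪/ (dental), /t/ (alveolar), /ʈ/ (retroflex), /c/ (palatal).
Aspirated: /t̪ʰ/ (dental), /tʰ/ (alveolar), /ʈʰ/ (retroflex), /cʰ/ (palatal).
Ejective: /t̪ʼ/ (dental), /tʼ/ (alveolar), /cʼ/ (palatal).
The retroflex row has no ejective member, so the gap is the ejective retroflex stop /ʈʼ/.

/ʈʼ/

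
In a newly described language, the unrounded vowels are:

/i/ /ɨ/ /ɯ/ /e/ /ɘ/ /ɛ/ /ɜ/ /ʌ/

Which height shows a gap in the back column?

high-mid

Front: /i/ (high), /e/ (high-mid), /ɛ/ (low-mid).
Central: /ɨ/ (high), /ɘ/ (high-mid), /ɜ/ (low-mid).
Back: /ɯ/ (high), /ʌ/ (low-mid).
Every height has a back member except high-mid, where /ɤ/ would be expected.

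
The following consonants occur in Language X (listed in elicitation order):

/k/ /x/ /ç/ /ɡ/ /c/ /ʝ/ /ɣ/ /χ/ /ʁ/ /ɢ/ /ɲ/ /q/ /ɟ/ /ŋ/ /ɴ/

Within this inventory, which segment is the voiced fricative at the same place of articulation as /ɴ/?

/ɴ/ is an uvular nasal.
The voiced fricative at the same place is a voiced uvular fricative — in this inventory, /ʁ/.

/ʁ/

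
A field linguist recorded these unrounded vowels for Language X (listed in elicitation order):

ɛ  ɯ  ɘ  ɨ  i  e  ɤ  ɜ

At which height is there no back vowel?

high: front /i/, central /ɨ/, back /ɯ/.
high-mid: front /e/, central /ɘ/, back /ɤ/.
low-mid: front /ɛ/, central /ɜ/, back —.
Every height has a back member except low-mid, where /ʌ/ would be expected.

low-mid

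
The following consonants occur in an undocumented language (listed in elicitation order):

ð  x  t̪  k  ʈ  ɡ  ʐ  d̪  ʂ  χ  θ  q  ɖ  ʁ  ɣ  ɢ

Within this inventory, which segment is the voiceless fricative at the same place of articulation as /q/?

/q/ is a voiceless uvular stop.
The voiceless fricative at the same place is a voiceless uvular fricative — in this inventory, /χ/.

/χ/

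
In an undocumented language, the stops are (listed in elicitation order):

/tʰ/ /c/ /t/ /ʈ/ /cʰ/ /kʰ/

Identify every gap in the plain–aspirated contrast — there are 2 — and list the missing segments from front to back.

/ʈʰ/, /k/

place of articulation  plain     aspirated
alveolar          t         tʰ      
retroflex         ʈ         —       
palatal           c         cʰ      
velar             —         kʰ      
Gaps, from front to back: retroflex lacks aspirated (/ʈʰ/); velar lacks plain (/k/).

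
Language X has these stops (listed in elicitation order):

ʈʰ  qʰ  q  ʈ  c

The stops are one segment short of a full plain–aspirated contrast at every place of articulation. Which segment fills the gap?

place of articulation  plain     aspirated
retroflex         ʈ         ʈʰ      
palatal           c         —       
uvular            q         qʰ      
The palatal row has no aspirated member, so the gap is the aspirated palatal stop /cʰ/.

/cʰ/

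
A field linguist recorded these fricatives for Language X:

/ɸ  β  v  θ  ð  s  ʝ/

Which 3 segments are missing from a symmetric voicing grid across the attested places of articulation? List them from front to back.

bilabial: voiceless /ɸ/, voiced /β/.
labiodental: voiceless —, voiced /v/.
dental: voiceless /θ/, voiced /ð/.
alveolar: voiceless /s/, voiced —.
palatal: voiceless —, voiced /ʝ/.
Gaps, from front to back: labiodental lacks voiceless (/f/); alveolar lacks voiced (/z/); palatal lacks voiceless (/ç/).

/f/, /z/, /ç/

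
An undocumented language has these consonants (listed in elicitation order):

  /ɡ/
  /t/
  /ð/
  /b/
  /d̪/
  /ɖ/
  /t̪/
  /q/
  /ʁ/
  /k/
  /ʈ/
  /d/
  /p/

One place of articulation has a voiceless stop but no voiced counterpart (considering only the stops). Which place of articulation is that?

uvular

place of articulation  voiceless  voiced  
bilabial          p         b       
dental            t̪        d̪      
alveolar          t         d       
retroflex         ʈ         ɖ       
velar             k         ɡ       
uvular            q         —       
Every place of articulation has a voiced member except uvular, where /ɢ/ would be expected.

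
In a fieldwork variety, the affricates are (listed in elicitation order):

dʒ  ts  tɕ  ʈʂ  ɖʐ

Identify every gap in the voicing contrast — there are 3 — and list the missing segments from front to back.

alveolar: voiceless /ts/, voiced —.
postalveolar: voiceless —, voiced /dʒ/.
retroflex: voiceless /ʈʂ/, voiced /ɖʐ/.
alveolo-palatal: voiceless /tɕ/, voiced —.
Gaps, from front to back: alveolar lacks voiced (/dz/); postalveolar lacks voiceless (/tʃ/); alveolo-palatal lacks voiced (/dʑ/).

/dz/, /tʃ/, /dʑ/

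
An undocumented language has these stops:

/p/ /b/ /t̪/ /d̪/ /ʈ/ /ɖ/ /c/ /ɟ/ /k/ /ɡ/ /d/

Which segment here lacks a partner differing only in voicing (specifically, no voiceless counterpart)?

Bilabial: /p/ ~ /b/
Dental: /t̪/ ~ /d̪/
Retroflex: /ʈ/ ~ /ɖ/
Palatal: /c/ ~ /ɟ/
Velar: /k/ ~ /ɡ/
Alveolar: only /d/ (voiced); no voiceless partner.
So /d/ is the unpaired segment.

/d/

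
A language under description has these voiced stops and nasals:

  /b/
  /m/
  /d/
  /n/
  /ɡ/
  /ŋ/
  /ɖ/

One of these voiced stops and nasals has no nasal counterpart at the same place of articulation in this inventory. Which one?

/ɖ/

Bilabial: /b/ ~ /m/
Alveolar: /d/ ~ /n/
Velar: /ɡ/ ~ /ŋ/
Retroflex: only /ɖ/ (oral stop); no nasal partner.
So /ɖ/ is the unpaired segment.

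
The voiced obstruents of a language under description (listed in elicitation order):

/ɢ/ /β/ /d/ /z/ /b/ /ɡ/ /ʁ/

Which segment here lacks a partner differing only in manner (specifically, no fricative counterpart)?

/ɡ/

Bilabial: /b/ ~ /β/
Alveolar: /d/ ~ /z/
Uvular: /ɢ/ ~ /ʁ/
Velar: only /ɡ/ (stop); no fricative partner.
So /ɡ/ is the unpaired segment.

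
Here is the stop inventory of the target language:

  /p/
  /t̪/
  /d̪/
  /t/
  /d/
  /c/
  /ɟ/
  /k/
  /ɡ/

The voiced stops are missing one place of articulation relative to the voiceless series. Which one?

bilabial: voiceless /p/, voiced —.
dental: voiceless /t̪/, voiced /d̪/.
alveolar: voiceless /t/, voiced /d/.
palatal: voiceless /c/, voiced /ɟ/.
velar: voiceless /k/, voiced /ɡ/.
Every place of articulation has a voiced member except bilabial, where /b/ would be expected.

bilabial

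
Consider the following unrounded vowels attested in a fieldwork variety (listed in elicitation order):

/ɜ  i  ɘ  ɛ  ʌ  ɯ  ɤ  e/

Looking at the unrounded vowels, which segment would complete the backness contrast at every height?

/ɨ/

high: front /i/, central —, back /ɯ/.
high-mid: front /e/, central /ɘ/, back /ɤ/.
low-mid: front /ɛ/, central /ɜ/, back /ʌ/.
The high row has no central member, so the gap is the high central unrounded vowel /ɨ/.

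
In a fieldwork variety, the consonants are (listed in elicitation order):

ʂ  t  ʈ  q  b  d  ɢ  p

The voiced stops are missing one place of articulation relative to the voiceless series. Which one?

Voiceless: /p/ (bilabial), /t/ (alveolar), /ʈ/ (retroflex), /q/ (uvular).
Voiced: /b/ (bilabial), /d/ (alveolar), /ɢ/ (uvular).
Every place of articulation has a voiced member except retroflex, where /ɖ/ would be expected.

retroflex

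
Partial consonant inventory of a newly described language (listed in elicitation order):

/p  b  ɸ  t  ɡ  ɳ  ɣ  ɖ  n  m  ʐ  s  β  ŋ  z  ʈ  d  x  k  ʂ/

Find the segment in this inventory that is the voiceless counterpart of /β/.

/ɸ/

/β/ is a voiced bilabial fricative.
The voiceless counterpart is a voiceless bilabial fricative — in this inventory, /ɸ/.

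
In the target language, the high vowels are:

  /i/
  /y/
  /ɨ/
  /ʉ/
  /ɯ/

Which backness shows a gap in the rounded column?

back

Unrounded: /i/ (front), /ɨ/ (central), /ɯ/ (back).
Rounded: /y/ (front), /ʉ/ (central).
Every backness has a rounded member except back, where /u/ would be expected.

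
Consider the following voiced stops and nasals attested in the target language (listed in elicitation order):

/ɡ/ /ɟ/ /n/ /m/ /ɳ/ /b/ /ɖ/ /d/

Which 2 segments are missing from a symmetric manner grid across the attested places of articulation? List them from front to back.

bilabial: oral stop /b/, nasal /m/.
alveolar: oral stop /d/, nasal /n/.
retroflex: oral stop /ɖ/, nasal /ɳ/.
palatal: oral stop /ɟ/, nasal —.
velar: oral stop /ɡ/, nasal —.
Gaps, from front to back: palatal lacks nasal (/ɲ/); velar lacks nasal (/ŋ/).

/ɲ/, /ŋ/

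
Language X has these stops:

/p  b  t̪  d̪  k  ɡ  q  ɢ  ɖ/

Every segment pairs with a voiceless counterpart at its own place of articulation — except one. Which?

Bilabial: /p/ ~ /b/
Dental: /t̪/ ~ /d̪/
Velar: /k/ ~ /ɡ/
Uvular: /q/ ~ /ɢ/
Retroflex: only /ɖ/ (voiced); no voiceless partner.
So /ɖ/ is the unpaired segment.

/ɖ/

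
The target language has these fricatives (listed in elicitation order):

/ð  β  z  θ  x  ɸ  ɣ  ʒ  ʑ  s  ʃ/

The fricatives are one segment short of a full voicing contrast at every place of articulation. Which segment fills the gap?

bilabial: voiceless /ɸ/, voiced /β/.
dental: voiceless /θ/, voiced /ð/.
alveolar: voiceless /s/, voiced /z/.
postalveolar: voiceless /ʃ/, voiced /ʒ/.
alveolo-palatal: voiceless —, voiced /ʑ/.
velar: voiceless /x/, voiced /ɣ/.
The alveolo-palatal row has no voiceless member, so the gap is the voiceless alveolo-palatal fricative /ɕ/.

/ɕ/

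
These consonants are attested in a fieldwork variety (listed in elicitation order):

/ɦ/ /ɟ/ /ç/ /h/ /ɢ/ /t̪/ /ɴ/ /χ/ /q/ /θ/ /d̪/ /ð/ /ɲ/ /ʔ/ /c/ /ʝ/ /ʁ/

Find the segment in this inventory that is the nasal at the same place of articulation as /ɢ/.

/ɴ/

/ɢ/ is a voiced uvular stop.
The nasal at the same place is an uvular nasal — in this inventory, /ɴ/.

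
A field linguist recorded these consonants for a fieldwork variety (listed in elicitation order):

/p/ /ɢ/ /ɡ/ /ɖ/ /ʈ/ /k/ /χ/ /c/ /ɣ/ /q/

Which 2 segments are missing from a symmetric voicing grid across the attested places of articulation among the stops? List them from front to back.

/b/, /ɟ/

Voiceless: /p/ (bilabial), /ʈ/ (retroflex), /c/ (palatal), /k/ (velar), /q/ (uvular).
Voiced: /ɖ/ (retroflex), /ɡ/ (velar), /ɢ/ (uvular).
Gaps, from front to back: bilabial lacks voiced (/b/); palatal lacks voiced (/ɟ/).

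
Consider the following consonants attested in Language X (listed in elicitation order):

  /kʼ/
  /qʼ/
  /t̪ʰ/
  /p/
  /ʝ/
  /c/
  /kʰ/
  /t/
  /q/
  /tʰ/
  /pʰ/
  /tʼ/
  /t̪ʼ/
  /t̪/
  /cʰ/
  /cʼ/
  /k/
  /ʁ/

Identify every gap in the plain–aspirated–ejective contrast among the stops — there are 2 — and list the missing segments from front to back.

place of articulation  plain     aspirated  ejective
bilabial          p         pʰ        —       
dental            t̪        t̪ʰ       t̪ʼ     
alveolar          t         tʰ        tʼ      
palatal           c         cʰ        cʼ      
velar             k         kʰ        kʼ      
uvular            q         —         qʼ      
Gaps, from front to back: bilabial lacks ejective (/pʼ/); uvular lacks aspirated (/qʰ/).

/pʼ/, /qʰ/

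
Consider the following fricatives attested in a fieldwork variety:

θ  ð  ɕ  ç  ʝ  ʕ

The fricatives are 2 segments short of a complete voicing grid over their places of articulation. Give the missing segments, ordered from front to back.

/ʑ/, /ħ/

dental: voiceless /θ/, voiced /ð/.
alveolo-palatal: voiceless /ɕ/, voiced —.
palatal: voiceless /ç/, voiced /ʝ/.
pharyngeal: voiceless —, voiced /ʕ/.
Gaps, from front to back: alveolo-palatal lacks voiced (/ʑ/); pharyngeal lacks voiceless (/ħ/).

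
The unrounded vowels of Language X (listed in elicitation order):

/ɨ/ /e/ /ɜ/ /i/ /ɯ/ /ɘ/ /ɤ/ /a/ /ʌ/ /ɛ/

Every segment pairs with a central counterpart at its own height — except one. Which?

/a/

High: /i/ ~ /ɨ/ ~ /ɯ/
High-mid: /e/ ~ /ɘ/ ~ /ɤ/
Low-mid: /ɛ/ ~ /ɜ/ ~ /ʌ/
Low: only /a/ (front); no central partner.
So /a/ is the unpaired segment.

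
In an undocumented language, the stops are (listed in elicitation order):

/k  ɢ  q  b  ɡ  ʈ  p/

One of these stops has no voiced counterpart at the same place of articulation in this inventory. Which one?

Bilabial: /p/ ~ /b/
Velar: /k/ ~ /ɡ/
Uvular: /q/ ~ /ɢ/
Retroflex: only /ʈ/ (voiceless); no voiced partner.
So /ʈ/ is the unpaired segment.

/ʈ/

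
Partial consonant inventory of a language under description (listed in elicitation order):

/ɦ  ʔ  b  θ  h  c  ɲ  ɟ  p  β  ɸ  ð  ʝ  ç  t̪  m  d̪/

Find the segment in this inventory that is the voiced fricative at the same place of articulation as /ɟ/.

/ɟ/ is a voiced palatal stop.
The voiced fricative at the same place is a voiced palatal fricative — in this inventory, /ʝ/.

/ʝ/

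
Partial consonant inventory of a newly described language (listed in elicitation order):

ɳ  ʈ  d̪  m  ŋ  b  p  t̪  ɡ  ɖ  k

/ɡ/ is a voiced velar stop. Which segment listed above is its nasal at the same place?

The nasal at the same place is a velar nasal — in this inventory, /ŋ/.

/ŋ/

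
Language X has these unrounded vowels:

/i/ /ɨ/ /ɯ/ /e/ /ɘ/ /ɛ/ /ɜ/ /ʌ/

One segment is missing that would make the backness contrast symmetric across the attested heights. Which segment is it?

height            front     central   back    
high              i         ɨ         ɯ       
high-mid          e         ɘ         —       
low-mid           ɛ         ɜ         ʌ       
The high-mid row has no back member, so the gap is the high-mid back unrounded vowel /ɤ/.

/ɤ/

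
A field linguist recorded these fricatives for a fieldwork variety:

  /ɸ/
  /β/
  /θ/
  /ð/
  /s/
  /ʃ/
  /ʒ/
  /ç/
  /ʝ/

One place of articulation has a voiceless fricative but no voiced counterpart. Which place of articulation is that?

place of articulation  voiceless  voiced  
bilabial          ɸ         β       
dental            θ         ð       
alveolar          s         —       
postalveolar      ʃ         ʒ       
palatal           ç         ʝ       
Every place of articulation has a voiced member except alveolar, where /z/ would be expected.

alveolar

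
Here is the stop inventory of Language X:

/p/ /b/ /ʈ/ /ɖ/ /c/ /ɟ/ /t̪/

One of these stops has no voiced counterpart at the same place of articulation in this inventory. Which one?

Bilabial: /p/ ~ /b/
Retroflex: /ʈ/ ~ /ɖ/
Palatal: /c/ ~ /ɟ/
Dental: only /t̪/ (voiceless); no voiced partner.
So /t̪/ is the unpaired segment.

/t̪/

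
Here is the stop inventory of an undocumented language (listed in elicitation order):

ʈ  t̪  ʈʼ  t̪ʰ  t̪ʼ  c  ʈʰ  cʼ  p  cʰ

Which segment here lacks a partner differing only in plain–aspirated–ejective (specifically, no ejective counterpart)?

/p/

Dental: /t̪/ ~ /t̪ʰ/ ~ /t̪ʼ/
Retroflex: /ʈ/ ~ /ʈʰ/ ~ /ʈʼ/
Palatal: /c/ ~ /cʰ/ ~ /cʼ/
Bilabial: only /p/ (plain); no ejective partner.
So /p/ is the unpaired segment.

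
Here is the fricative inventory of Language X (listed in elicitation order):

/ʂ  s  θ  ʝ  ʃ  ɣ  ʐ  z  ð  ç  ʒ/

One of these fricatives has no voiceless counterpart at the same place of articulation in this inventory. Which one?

Dental: /θ/ ~ /ð/
Alveolar: /s/ ~ /z/
Postalveolar: /ʃ/ ~ /ʒ/
Retroflex: /ʂ/ ~ /ʐ/
Palatal: /ç/ ~ /ʝ/
Velar: only /ɣ/ (voiced); no voiceless partner.
So /ɣ/ is the unpaired segment.

/ɣ/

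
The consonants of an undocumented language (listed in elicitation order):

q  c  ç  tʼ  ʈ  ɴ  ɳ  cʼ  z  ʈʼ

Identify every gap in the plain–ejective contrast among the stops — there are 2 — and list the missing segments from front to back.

/t/, /qʼ/

Plain: /ʈ/ (retroflex), /c/ (palatal), /q/ (uvular).
Ejective: /tʼ/ (alveolar), /ʈʼ/ (retroflex), /cʼ/ (palatal).
Gaps, from front to back: alveolar lacks plain (/t/); uvular lacks ejective (/qʼ/).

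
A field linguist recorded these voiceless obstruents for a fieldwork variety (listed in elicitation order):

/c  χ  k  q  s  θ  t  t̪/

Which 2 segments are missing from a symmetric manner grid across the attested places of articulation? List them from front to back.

dental: stop /t̪/, fricative /θ/.
alveolar: stop /t/, fricative /s/.
palatal: stop /c/, fricative —.
velar: stop /k/, fricative —.
uvular: stop /q/, fricative /χ/.
Gaps, from front to back: palatal lacks fricative (/ç/); velar lacks fricative (/x/).

/ç/, /x/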